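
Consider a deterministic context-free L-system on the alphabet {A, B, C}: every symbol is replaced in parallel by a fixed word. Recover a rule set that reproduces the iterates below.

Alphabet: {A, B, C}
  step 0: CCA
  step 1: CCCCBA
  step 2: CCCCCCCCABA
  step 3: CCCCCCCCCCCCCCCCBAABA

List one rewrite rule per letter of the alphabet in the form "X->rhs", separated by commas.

A->BA, B->A, C->CC

  step 2 ⇒ step 3: CCCCCCCCABA ⇒ CC·CC·CC·CC·CC·CC·CC·CC·BA·A·BA
    A ↦ BA
    B ↦ A
    C ↦ CC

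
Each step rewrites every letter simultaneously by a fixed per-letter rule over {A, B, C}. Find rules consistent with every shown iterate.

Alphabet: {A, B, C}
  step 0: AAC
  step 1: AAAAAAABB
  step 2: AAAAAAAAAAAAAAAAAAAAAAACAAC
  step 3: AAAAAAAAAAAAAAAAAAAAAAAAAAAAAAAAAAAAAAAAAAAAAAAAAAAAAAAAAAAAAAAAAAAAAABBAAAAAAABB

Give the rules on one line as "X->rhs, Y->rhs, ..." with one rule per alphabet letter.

  step 2 ⇒ step 3: AAAAAAAAAAAAAAAAAAAAAAACAAC ⇒ AAA·AAA·AAA·AAA·AAA·AAA·AAA·AAA·AAA·AAA·AAA·AAA·AAA·AAA·AAA·AAA·AAA·AAA·AAA·AAA·AAA·AAA·AAA·ABB·AAA·AAA·ABB
    A ↦ AAA
    C ↦ ABB
  step 1 ⇒ step 2: AAAAAAABB ⇒ AAA·AAA·AAA·AAA·AAA·AAA·AAA·AAC·AAC
    B ↦ AAC

A->AAA, B->AAC, C->ABB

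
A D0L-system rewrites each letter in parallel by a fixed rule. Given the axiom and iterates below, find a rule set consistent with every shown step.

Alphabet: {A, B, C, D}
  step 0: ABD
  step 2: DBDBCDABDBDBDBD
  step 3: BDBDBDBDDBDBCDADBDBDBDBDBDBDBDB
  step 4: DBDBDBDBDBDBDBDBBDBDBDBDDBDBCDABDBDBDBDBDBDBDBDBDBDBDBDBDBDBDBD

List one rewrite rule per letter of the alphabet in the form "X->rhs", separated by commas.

  step 3 ⇒ step 4: BDBDBDBDDBDBCDADBDBDBDBDBDBDBDB ⇒ D·BDB·D·BDB·D·BDB·D·BDB·BDB·D·BDB·D·D·BDB·CDA·BDB·D·BDB·D·BDB·D·BDB·D·BDB·D·BDB·D·BDB·D·BDB·D
    A ↦ CDA
    B ↦ D
    C ↦ D
    D ↦ BDB

A->CDA, B->D, C->D, D->BDB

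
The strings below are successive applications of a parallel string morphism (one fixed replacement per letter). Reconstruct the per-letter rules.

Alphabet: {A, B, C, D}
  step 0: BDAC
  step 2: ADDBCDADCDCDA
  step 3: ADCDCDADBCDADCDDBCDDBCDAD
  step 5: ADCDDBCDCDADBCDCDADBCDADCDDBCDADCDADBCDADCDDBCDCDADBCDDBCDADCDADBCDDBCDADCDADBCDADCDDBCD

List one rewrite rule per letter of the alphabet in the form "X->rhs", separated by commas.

A->AD, B->A, C->DB, D->CD

  step 2 ⇒ step 3: ADDBCDADCDCDA ⇒ AD·CD·CD·A·DB·CD·AD·CD·DB·CD·DB·CD·AD
    A ↦ AD
    B ↦ A
    C ↦ DB
    D ↦ CD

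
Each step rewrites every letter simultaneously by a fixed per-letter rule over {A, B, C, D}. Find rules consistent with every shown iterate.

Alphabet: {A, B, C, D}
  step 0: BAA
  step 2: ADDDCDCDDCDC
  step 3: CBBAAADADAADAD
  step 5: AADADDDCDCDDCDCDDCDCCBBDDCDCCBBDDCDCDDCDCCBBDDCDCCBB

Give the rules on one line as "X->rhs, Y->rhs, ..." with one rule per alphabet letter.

A->CBB, B->DC, C->D, D->A

  step 2 ⇒ step 3: ADDDCDCDDCDC ⇒ CBB·A·A·A·D·A·D·A·A·D·A·D
    A ↦ CBB
    C ↦ D
    D ↦ A
    B ↦ DC  (constrained at step 0)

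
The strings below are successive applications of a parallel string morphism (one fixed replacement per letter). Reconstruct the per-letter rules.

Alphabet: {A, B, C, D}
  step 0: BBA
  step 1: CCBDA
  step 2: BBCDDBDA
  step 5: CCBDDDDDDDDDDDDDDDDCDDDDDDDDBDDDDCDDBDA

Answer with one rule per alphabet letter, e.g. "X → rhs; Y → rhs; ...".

A->BDA, B->C, C->B, D->DD

  step 1 ⇒ step 2: CCBDA ⇒ B·B·C·DD·BDA
    A ↦ BDA
    B ↦ C
    C ↦ B
    D ↦ DD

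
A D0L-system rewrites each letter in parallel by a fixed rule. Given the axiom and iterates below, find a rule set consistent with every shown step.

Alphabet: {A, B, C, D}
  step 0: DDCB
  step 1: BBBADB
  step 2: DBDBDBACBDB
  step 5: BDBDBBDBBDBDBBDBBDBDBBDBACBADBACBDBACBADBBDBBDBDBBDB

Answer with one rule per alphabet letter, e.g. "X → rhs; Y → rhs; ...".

  step 1 ⇒ step 2: BBBADB ⇒ DB·DB·DB·AC·B·DB
    A ↦ AC
    B ↦ DB
    D ↦ B
  step 0 ⇒ step 1: DDCB ⇒ B·B·BA·DB
    C ↦ BA

A->AC, B->DB, C->BA, D->B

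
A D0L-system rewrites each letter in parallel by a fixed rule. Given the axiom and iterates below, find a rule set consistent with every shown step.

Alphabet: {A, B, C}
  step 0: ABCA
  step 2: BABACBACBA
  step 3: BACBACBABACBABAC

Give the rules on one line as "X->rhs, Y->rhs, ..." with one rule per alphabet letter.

  step 2 ⇒ step 3: BABACBACBA ⇒ BA·C·BA·C·BA·BA·C·BA·BA·C
    A ↦ C
    B ↦ BA
    C ↦ BA

A->C, B->BA, C->BA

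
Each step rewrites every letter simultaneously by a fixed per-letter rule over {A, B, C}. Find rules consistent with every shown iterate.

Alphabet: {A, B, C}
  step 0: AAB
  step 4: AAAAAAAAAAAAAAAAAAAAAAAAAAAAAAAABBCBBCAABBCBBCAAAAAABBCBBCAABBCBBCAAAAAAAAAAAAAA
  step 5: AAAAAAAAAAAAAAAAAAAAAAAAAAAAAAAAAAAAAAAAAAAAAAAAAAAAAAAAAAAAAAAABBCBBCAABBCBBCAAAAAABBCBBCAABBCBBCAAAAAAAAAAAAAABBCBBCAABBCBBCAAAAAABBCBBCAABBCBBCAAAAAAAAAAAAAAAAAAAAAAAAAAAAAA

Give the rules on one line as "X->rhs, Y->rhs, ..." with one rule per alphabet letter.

A->AA, B->BBC, C->AA

  step 4 ⇒ step 5: AAAAAAAAAAAAAAAAAAAAAAAAAAAAAAAABBCBBCAABBCBBCAAAAAABBCBBCAABBCBBCAAAAAAAAAAAAAA ⇒ AA·AA·AA·AA·AA·AA·AA·AA·AA·AA·AA·AA·AA·AA·AA·AA·AA·AA·AA·AA·AA·AA·AA·AA·AA·AA·AA·AA·AA·AA·AA·AA·BBC·BBC·AA·BBC·BBC·AA·AA·AA·BBC·BBC·AA·BBC·BBC·AA·AA·AA·AA·AA·AA·AA·BBC·BBC·AA·BBC·BBC·AA·AA·AA·BBC·BBC·AA·BBC·BBC·AA·AA·AA·AA·AA·AA·AA·AA·AA·AA·AA·AA·AA·AA·AA
    A ↦ AA
    B ↦ BBC
    C ↦ AA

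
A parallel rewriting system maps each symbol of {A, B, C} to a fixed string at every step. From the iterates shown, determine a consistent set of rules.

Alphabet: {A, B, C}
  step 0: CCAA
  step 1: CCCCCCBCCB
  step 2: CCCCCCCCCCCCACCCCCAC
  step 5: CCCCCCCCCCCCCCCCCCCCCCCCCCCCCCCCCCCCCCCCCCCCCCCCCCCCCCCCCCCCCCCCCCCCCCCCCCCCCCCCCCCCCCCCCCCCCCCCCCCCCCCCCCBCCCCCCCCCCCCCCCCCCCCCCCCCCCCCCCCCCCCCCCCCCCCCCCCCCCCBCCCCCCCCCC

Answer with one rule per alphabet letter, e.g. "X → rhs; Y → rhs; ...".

  step 1 ⇒ step 2: CCCCCCBCCB ⇒ CC·CC·CC·CC·CC·CC·AC·CC·CC·AC
    B ↦ AC
    C ↦ CC
  step 0 ⇒ step 1: CCAA ⇒ CC·CC·CCB·CCB
    A ↦ CCB

A->CCB, B->AC, C->CC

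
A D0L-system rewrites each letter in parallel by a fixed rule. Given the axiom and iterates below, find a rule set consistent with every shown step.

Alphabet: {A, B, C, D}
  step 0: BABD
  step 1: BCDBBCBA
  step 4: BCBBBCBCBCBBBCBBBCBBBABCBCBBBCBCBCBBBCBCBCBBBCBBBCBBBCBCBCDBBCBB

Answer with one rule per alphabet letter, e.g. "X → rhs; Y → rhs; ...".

  step 0 ⇒ step 1: BABD ⇒ BC·DB·BC·BA
    A ↦ DB
    B ↦ BC
    D ↦ BA
    C ↦ BB  (constrained at step 1)

A->DB, B->BC, C->BB, D->BA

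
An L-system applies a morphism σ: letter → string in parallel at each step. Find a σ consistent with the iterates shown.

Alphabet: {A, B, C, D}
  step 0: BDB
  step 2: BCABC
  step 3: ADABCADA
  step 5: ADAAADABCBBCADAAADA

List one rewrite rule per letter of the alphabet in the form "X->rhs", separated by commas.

A->BC, B->A, C->DA, D->B

  step 2 ⇒ step 3: BCABC ⇒ A·DA·BC·A·DA
    A ↦ BC
    B ↦ A
    C ↦ DA
    D ↦ B  (constrained at step 0)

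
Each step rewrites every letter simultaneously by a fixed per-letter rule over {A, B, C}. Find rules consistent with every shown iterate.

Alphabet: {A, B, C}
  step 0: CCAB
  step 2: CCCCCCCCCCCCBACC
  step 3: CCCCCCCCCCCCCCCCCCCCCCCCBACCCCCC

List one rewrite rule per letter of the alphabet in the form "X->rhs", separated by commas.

A->CC, B->BA, C->CC

  step 2 ⇒ step 3: CCCCCCCCCCCCBACC ⇒ CC·CC·CC·CC·CC·CC·CC·CC·CC·CC·CC·CC·BA·CC·CC·CC
    A ↦ CC
    B ↦ BA
    C ↦ CC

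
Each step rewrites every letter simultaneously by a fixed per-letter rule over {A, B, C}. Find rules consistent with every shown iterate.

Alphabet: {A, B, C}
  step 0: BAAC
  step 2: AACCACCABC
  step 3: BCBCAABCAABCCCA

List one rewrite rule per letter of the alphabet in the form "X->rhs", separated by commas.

  step 2 ⇒ step 3: AACCACCABC ⇒ BC·BC·A·A·BC·A·A·BC·CC·A
    A ↦ BC
    B ↦ CC
    C ↦ A

A->BC, B->CC, C->A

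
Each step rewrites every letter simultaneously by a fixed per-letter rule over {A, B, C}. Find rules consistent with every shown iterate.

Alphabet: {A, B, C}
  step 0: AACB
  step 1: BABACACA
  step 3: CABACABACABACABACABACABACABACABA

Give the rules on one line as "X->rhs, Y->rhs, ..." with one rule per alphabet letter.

  step 0 ⇒ step 1: AACB ⇒ BA·BA·CA·CA
    A ↦ BA
    B ↦ CA
    C ↦ CA

A->BA, B->CA, C->CA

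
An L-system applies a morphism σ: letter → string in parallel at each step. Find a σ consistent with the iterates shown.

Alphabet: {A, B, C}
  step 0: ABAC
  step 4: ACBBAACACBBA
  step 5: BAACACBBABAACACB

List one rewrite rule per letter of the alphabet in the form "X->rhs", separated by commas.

A->B, B->AC, C->A

  step 4 ⇒ step 5: ACBBAACACBBA ⇒ B·A·AC·AC·B·B·A·B·A·AC·AC·B
    A ↦ B
    B ↦ AC
    C ↦ A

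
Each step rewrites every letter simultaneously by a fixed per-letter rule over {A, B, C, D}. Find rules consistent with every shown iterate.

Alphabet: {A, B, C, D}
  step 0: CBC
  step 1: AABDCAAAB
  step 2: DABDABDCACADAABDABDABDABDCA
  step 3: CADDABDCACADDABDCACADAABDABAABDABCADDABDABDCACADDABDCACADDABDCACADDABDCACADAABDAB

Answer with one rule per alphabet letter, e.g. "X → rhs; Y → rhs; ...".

A->DAB, B->DCA, C->AAB, D->CAD

  step 2 ⇒ step 3: DABDABDCACADAABDABDABDABDCA ⇒ CAD·DAB·DCA·CAD·DAB·DCA·CAD·AAB·DAB·AAB·DAB·CAD·DAB·DAB·DCA·CAD·DAB·DCA·CAD·DAB·DCA·CAD·DAB·DCA·CAD·AAB·DAB
    A ↦ DAB
    B ↦ DCA
    C ↦ AAB
    D ↦ CAD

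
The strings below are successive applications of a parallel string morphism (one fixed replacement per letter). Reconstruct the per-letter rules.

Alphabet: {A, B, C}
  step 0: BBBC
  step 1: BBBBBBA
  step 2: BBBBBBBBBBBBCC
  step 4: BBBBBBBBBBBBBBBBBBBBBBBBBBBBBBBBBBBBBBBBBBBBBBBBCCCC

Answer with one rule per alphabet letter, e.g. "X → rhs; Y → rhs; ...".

A->CC, B->BB, C->A

  step 1 ⇒ step 2: BBBBBBA ⇒ BB·BB·BB·BB·BB·BB·CC
    A ↦ CC
    B ↦ BB
  step 0 ⇒ step 1: BBBC ⇒ BB·BB·BB·A
    C ↦ A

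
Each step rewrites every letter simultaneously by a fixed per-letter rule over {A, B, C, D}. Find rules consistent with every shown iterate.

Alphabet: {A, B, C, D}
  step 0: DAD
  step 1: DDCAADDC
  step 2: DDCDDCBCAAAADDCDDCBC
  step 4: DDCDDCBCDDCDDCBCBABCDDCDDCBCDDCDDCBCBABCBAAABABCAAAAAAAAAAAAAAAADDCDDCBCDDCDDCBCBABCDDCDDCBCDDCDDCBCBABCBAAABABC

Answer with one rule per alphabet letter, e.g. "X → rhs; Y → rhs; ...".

  step 1 ⇒ step 2: DDCAADDC ⇒ DDC·DDC·BC·AA·AA·DDC·DDC·BC
    A ↦ AA
    C ↦ BC
    D ↦ DDC
    B ↦ BA  (constrained at step 2)

A->AA, B->BA, C->BC, D->DDC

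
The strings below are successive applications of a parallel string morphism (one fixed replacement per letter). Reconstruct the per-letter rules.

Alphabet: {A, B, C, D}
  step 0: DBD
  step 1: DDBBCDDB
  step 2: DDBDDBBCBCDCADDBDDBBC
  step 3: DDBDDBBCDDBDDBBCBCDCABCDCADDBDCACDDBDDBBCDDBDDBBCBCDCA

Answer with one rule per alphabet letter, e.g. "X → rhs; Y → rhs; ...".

  step 2 ⇒ step 3: DDBDDBBCBCDCADDBDDBBC ⇒ DDB·DDB·BC·DDB·DDB·BC·BC·DCA·BC·DCA·DDB·DCA·C·DDB·DDB·BC·DDB·DDB·BC·BC·DCA
    A ↦ C
    B ↦ BC
    C ↦ DCA
    D ↦ DDB

A->C, B->BC, C->DCA, D->DDB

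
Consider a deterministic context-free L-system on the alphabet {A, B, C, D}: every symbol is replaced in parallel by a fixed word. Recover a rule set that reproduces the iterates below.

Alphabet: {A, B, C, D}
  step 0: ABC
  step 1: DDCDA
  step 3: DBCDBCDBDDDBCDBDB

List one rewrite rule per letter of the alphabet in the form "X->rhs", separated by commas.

  step 0 ⇒ step 1: ABC ⇒ DD·C·DA
    A ↦ DD
    B ↦ C
    C ↦ DA
    D ↦ DB  (constrained at step 1)

A->DD, B->C, C->DA, D->DB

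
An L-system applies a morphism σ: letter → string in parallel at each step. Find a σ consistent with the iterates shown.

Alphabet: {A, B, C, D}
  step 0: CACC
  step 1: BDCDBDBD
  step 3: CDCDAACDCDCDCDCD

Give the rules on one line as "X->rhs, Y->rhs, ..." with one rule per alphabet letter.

A->CD, B->A, C->BD, D->A

  step 0 ⇒ step 1: CACC ⇒ BD·CD·BD·BD
    A ↦ CD
    C ↦ BD
    B ↦ A  (constrained at step 1)
    D ↦ A  (constrained at step 1)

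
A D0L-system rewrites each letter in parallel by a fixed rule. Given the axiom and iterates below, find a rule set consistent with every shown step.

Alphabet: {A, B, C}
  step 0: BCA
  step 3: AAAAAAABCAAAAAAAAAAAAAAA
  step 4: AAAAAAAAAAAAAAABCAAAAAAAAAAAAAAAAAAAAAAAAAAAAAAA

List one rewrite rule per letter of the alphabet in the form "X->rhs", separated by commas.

  step 3 ⇒ step 4: AAAAAAABCAAAAAAAAAAAAAAA ⇒ AA·AA·AA·AA·AA·AA·AA·AB·CA·AA·AA·AA·AA·AA·AA·AA·AA·AA·AA·AA·AA·AA·AA·AA
    A ↦ AA
    B ↦ AB
    C ↦ CA

A->AA, B->AB, C->CA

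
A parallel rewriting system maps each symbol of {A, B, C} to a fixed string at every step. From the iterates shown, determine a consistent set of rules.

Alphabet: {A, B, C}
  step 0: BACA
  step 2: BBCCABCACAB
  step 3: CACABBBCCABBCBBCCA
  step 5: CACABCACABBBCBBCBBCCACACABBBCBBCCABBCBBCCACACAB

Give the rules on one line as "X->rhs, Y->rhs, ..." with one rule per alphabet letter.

A->BC, B->CA, C->B

  step 2 ⇒ step 3: BBCCABCACAB ⇒ CA·CA·B·B·BC·CA·B·BC·B·BC·CA
    A ↦ BC
    B ↦ CA
    C ↦ B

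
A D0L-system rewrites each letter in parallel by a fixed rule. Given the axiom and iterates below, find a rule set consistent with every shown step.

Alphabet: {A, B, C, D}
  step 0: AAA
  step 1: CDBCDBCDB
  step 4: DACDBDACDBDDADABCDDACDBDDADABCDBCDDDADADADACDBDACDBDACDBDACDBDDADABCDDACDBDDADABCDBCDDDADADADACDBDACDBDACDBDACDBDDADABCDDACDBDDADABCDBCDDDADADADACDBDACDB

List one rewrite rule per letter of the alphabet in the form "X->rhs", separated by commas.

  step 0 ⇒ step 1: AAA ⇒ CDB·CDB·CDB
    A ↦ CDB
    B ↦ BCD  (constrained at step 1)
    C ↦ DDA  (constrained at step 1)
    D ↦ DA  (constrained at step 1)

A->CDB, B->BCD, C->DDA, D->DA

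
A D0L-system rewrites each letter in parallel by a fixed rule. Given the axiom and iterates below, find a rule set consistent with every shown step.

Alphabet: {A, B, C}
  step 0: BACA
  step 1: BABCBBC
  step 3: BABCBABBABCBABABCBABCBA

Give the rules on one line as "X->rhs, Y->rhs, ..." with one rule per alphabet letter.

A->BC, B->BA, C->B

  step 0 ⇒ step 1: BACA ⇒ BA·BC·B·BC
    A ↦ BC
    B ↦ BA
    C ↦ B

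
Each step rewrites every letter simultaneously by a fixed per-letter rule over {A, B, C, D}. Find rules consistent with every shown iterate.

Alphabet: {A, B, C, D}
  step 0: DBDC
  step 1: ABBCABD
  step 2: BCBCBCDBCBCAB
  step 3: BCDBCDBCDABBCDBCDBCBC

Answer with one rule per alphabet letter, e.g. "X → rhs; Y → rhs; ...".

  step 2 ⇒ step 3: BCBCBCDBCBCAB ⇒ BC·D·BC·D·BC·D·AB·BC·D·BC·D·BC·BC
    A ↦ BC
    B ↦ BC
    C ↦ D
    D ↦ AB

A->BC, B->BC, C->D, D->AB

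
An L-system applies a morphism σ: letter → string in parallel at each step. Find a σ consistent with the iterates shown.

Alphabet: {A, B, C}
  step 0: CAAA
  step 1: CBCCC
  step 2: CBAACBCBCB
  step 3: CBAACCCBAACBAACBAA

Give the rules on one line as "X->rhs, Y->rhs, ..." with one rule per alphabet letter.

A->C, B->AA, C->CB

  step 2 ⇒ step 3: CBAACBCBCB ⇒ CB·AA·C·C·CB·AA·CB·AA·CB·AA
    A ↦ C
    B ↦ AA
    C ↦ CB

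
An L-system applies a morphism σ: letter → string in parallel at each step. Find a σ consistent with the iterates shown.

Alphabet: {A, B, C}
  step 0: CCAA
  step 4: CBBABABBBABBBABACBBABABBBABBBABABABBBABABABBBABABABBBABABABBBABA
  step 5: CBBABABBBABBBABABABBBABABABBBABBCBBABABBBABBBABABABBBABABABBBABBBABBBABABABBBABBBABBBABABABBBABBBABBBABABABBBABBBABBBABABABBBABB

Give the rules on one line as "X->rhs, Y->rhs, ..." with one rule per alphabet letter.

A->BB, B->BA, C->CB

  step 4 ⇒ step 5: CBBABABBBABBBABACBBABABBBABBBABABABBBABABABBBABABABBBABABABBBABA ⇒ CB·BA·BA·BB·BA·BB·BA·BA·BA·BB·BA·BA·BA·BB·BA·BB·CB·BA·BA·BB·BA·BB·BA·BA·BA·BB·BA·BA·BA·BB·BA·BB·BA·BB·BA·BA·BA·BB·BA·BB·BA·BB·BA·BA·BA·BB·BA·BB·BA·BB·BA·BA·BA·BB·BA·BB·BA·BB·BA·BA·BA·BB·BA·BB
    A ↦ BB
    B ↦ BA
    C ↦ CB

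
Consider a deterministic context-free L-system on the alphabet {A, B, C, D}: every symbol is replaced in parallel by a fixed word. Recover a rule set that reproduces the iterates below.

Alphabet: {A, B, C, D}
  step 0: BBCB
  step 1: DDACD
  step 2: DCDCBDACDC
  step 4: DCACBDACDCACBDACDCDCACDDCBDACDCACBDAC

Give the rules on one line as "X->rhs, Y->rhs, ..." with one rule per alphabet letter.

  step 1 ⇒ step 2: DDACD ⇒ DC·DC·BD·AC·DC
    A ↦ BD
    C ↦ AC
    D ↦ DC
  step 0 ⇒ step 1: BBCB ⇒ D·D·AC·D
    B ↦ D

A->BD, B->D, C->AC, D->DC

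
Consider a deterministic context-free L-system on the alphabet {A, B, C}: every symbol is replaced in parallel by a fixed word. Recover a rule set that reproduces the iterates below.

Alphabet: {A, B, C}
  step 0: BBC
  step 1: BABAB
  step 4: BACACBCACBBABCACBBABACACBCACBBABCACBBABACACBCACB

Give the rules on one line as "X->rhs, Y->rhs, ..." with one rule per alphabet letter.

  step 0 ⇒ step 1: BBC ⇒ BA·BA·B
    B ↦ BA
    C ↦ B
    A ↦ CAC  (constrained at step 1)

A->CAC, B->BA, C->B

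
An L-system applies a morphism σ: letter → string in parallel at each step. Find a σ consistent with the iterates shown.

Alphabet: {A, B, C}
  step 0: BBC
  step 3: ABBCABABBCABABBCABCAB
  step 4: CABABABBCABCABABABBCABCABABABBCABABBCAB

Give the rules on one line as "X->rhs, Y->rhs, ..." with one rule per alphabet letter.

  step 3 ⇒ step 4: ABBCABABBCABABBCABCAB ⇒ C·AB·AB·ABB·C·AB·C·AB·AB·ABB·C·AB·C·AB·AB·ABB·C·AB·ABB·C·AB
    A ↦ C
    B ↦ AB
    C ↦ ABB

A->C, B->AB, C->ABB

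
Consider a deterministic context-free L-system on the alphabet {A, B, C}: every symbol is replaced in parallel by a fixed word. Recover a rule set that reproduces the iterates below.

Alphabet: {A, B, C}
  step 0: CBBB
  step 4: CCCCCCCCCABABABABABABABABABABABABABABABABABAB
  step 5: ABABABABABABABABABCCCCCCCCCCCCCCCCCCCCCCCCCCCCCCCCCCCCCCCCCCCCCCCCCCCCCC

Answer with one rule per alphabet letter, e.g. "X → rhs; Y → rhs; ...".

  step 4 ⇒ step 5: CCCCCCCCCABABABABABABABABABABABABABABABABABAB ⇒ AB·AB·AB·AB·AB·AB·AB·AB·AB·C·CC·C·CC·C·CC·C·CC·C·CC·C·CC·C·CC·C·CC·C·CC·C·CC·C·CC·C·CC·C·CC·C·CC·C·CC·C·CC·C·CC·C·CC
    A ↦ C
    B ↦ CC
    C ↦ AB

A->C, B->CC, C->AB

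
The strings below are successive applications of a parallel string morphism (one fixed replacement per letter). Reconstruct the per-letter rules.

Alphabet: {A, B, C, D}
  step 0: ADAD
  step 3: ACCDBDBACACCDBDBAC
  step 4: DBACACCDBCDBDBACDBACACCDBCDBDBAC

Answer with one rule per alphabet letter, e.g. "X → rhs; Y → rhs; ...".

A->DB, B->DB, C->AC, D->C

  step 3 ⇒ step 4: ACCDBDBACACCDBDBAC ⇒ DB·AC·AC·C·DB·C·DB·DB·AC·DB·AC·AC·C·DB·C·DB·DB·AC
    A ↦ DB
    B ↦ DB
    C ↦ AC
    D ↦ C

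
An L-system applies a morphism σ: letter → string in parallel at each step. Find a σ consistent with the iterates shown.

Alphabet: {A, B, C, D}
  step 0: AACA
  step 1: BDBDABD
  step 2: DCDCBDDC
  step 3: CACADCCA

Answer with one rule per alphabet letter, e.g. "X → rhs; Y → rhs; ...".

  step 2 ⇒ step 3: DCDCBDDC ⇒ C·A·C·A·D·C·C·A
    B ↦ D
    C ↦ A
    D ↦ C
  step 0 ⇒ step 1: AACA ⇒ BD·BD·A·BD
    A ↦ BD

A->BD, B->D, C->A, D->C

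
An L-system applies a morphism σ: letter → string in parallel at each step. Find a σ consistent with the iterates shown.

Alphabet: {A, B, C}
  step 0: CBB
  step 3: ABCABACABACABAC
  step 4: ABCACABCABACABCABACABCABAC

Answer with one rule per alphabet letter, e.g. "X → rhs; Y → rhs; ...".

  step 3 ⇒ step 4: ABCABACABACABAC ⇒ AB·C·AC·AB·C·AB·AC·AB·C·AB·AC·AB·C·AB·AC
    A ↦ AB
    B ↦ C
    C ↦ AC

A->AB, B->C, C->AC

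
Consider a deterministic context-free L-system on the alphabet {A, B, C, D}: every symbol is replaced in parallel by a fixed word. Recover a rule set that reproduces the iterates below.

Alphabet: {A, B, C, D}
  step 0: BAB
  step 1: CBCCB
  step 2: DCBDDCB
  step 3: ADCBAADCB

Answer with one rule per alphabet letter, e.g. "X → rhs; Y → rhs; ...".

A->C, B->CB, C->D, D->A

  step 2 ⇒ step 3: DCBDDCB ⇒ A·D·CB·A·A·D·CB
    B ↦ CB
    C ↦ D
    D ↦ A
  step 0 ⇒ step 1: BAB ⇒ CB·C·CB
    A ↦ C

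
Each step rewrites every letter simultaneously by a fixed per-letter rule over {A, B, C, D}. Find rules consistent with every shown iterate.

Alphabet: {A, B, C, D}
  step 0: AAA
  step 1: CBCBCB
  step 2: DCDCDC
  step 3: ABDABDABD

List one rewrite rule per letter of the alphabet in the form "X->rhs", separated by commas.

  step 2 ⇒ step 3: DCDCDC ⇒ AB·D·AB·D·AB·D
    C ↦ D
    D ↦ AB
  step 0 ⇒ step 1: AAA ⇒ CB·CB·CB
    A ↦ CB
  step 1 ⇒ step 2: CBCBCB ⇒ D·C·D·C·D·C
    B ↦ C

A->CB, B->C, C->D, D->AB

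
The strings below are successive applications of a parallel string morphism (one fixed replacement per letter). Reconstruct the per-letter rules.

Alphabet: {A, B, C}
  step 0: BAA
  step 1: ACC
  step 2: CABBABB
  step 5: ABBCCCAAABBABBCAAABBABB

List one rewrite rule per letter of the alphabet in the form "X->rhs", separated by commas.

  step 1 ⇒ step 2: ACC ⇒ C·ABB·ABB
    A ↦ C
    C ↦ ABB
  step 0 ⇒ step 1: BAA ⇒ A·C·C
    B ↦ A

A->C, B->A, C->ABB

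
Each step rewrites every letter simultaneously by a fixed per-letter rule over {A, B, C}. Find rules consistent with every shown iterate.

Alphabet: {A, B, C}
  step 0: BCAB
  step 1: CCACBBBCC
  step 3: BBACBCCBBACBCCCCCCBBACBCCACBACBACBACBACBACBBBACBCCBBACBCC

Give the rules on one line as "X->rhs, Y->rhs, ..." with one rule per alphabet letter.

  step 0 ⇒ step 1: BCAB ⇒ CC·ACB·BB·CC
    A ↦ BB
    B ↦ CC
    C ↦ ACB

A->BB, B->CC, C->ACB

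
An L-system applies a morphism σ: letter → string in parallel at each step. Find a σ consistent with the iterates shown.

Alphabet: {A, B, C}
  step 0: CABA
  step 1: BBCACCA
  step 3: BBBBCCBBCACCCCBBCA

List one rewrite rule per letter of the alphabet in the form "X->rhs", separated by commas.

  step 0 ⇒ step 1: CABA ⇒ BB·CA·C·CA
    A ↦ CA
    B ↦ C
    C ↦ BB

A->CA, B->C, C->BB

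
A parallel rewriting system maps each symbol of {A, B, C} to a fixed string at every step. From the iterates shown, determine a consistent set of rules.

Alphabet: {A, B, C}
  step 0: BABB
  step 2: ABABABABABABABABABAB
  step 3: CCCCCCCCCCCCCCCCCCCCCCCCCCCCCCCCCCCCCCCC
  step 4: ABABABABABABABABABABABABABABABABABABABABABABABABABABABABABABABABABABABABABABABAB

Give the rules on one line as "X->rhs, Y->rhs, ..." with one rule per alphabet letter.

A->C, B->CCC, C->AB

  step 3 ⇒ step 4: CCCCCCCCCCCCCCCCCCCCCCCCCCCCCCCCCCCCCCCC ⇒ AB·AB·AB·AB·AB·AB·AB·AB·AB·AB·AB·AB·AB·AB·AB·AB·AB·AB·AB·AB·AB·AB·AB·AB·AB·AB·AB·AB·AB·AB·AB·AB·AB·AB·AB·AB·AB·AB·AB·AB
    C ↦ AB
  step 2 ⇒ step 3: ABABABABABABABABABAB ⇒ C·CCC·C·CCC·C·CCC·C·CCC·C·CCC·C·CCC·C·CCC·C·CCC·C·CCC·C·CCC
    A ↦ C
  step 2 ⇒ step 3: ABABABABABABABABABAB ⇒ C·CCC·C·CCC·C·CCC·C·CCC·C·CCC·C·CCC·C·CCC·C·CCC·C·CCC·C·CCC
    B ↦ CCC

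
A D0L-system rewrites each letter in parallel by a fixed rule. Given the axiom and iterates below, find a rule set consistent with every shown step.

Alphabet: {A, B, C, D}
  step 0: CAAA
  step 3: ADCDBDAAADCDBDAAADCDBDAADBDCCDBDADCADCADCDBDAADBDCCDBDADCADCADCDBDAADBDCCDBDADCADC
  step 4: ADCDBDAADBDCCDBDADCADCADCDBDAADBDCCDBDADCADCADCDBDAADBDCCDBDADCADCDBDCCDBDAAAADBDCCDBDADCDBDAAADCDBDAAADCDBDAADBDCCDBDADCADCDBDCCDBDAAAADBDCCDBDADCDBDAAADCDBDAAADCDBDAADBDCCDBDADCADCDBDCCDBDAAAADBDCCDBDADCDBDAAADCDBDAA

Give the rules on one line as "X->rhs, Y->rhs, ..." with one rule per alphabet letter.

  step 3 ⇒ step 4: ADCDBDAAADCDBDAAADCDBDAADBDCCDBDADCADCADCDBDAADBDCCDBDADCADCADCDBDAADBDCCDBDADCADC ⇒ ADC·DBD·AA·DBD·CC·DBD·ADC·ADC·ADC·DBD·AA·DBD·CC·DBD·ADC·ADC·ADC·DBD·AA·DBD·CC·DBD·ADC·ADC·DBD·CC·DBD·AA·AA·DBD·CC·DBD·ADC·DBD·AA·ADC·DBD·AA·ADC·DBD·AA·DBD·CC·DBD·ADC·ADC·DBD·CC·DBD·AA·AA·DBD·CC·DBD·ADC·DBD·AA·ADC·DBD·AA·ADC·DBD·AA·DBD·CC·DBD·ADC·ADC·DBD·CC·DBD·AA·AA·DBD·CC·DBD·ADC·DBD·AA·ADC·DBD·AA
    A ↦ ADC
    B ↦ CC
    C ↦ AA
    D ↦ DBD

A->ADC, B->CC, C->AA, D->DBD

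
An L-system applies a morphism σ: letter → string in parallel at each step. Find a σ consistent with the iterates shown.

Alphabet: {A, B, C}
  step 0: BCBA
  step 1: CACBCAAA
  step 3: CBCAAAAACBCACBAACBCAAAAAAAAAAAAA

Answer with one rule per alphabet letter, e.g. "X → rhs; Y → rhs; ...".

  step 0 ⇒ step 1: BCBA ⇒ CA·CB·CA·AA
    A ↦ AA
    B ↦ CA
    C ↦ CB

A->AA, B->CA, C->CB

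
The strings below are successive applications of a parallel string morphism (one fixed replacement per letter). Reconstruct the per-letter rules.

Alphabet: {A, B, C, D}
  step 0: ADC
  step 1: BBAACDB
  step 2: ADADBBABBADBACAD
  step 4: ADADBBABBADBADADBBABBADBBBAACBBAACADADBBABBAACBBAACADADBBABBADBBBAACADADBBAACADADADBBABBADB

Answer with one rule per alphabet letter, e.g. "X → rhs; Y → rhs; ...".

A->BBA, B->AD, C->DB, D->AC

  step 1 ⇒ step 2: BBAACDB ⇒ AD·AD·BBA·BBA·DB·AC·AD
    A ↦ BBA
    B ↦ AD
    C ↦ DB
    D ↦ AC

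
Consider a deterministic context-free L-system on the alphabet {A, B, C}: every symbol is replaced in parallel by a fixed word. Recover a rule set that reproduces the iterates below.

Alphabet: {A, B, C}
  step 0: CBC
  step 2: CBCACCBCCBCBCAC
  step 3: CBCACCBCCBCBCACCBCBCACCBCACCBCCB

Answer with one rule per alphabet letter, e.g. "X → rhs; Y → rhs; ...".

A->C, B->CAC, C->CB

  step 2 ⇒ step 3: CBCACCBCCBCBCAC ⇒ CB·CAC·CB·C·CB·CB·CAC·CB·CB·CAC·CB·CAC·CB·C·CB
    A ↦ C
    B ↦ CAC
    C ↦ CB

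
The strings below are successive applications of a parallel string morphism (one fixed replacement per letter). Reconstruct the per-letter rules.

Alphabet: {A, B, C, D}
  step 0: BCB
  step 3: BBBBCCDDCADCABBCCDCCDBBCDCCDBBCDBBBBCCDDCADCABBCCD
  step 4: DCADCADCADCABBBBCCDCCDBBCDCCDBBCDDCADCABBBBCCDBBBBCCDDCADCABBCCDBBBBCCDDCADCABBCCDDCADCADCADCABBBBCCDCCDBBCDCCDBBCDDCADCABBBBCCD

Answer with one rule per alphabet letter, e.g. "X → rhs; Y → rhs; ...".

A->CD, B->DCA, C->BB, D->CCD

  step 3 ⇒ step 4: BBBBCCDDCADCABBCCDCCDBBCDCCDBBCDBBBBCCDDCADCABBCCD ⇒ DCA·DCA·DCA·DCA·BB·BB·CCD·CCD·BB·CD·CCD·BB·CD·DCA·DCA·BB·BB·CCD·BB·BB·CCD·DCA·DCA·BB·CCD·BB·BB·CCD·DCA·DCA·BB·CCD·DCA·DCA·DCA·DCA·BB·BB·CCD·CCD·BB·CD·CCD·BB·CD·DCA·DCA·BB·BB·CCD
    A ↦ CD
    B ↦ DCA
    C ↦ BB
    D ↦ CCD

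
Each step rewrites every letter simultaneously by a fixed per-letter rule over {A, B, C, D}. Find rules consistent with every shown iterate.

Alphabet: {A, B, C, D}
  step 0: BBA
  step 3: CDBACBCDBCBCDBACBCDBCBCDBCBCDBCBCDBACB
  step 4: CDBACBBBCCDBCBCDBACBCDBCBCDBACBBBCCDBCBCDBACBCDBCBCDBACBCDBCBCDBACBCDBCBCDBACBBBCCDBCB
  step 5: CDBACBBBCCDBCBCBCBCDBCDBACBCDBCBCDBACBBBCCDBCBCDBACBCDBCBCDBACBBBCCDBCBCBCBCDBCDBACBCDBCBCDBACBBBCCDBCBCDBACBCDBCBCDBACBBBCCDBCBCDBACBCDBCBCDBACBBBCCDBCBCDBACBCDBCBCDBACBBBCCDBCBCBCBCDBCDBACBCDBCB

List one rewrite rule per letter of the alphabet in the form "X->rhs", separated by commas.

A->BBC, B->CB, C->CDB, D->A

  step 4 ⇒ step 5: CDBACBBBCCDBCBCDBACBCDBCBCDBACBBBCCDBCBCDBACBCDBCBCDBACBCDBCBCDBACBCDBCBCDBACBBBCCDBCB ⇒ CDB·A·CB·BBC·CDB·CB·CB·CB·CDB·CDB·A·CB·CDB·CB·CDB·A·CB·BBC·CDB·CB·CDB·A·CB·CDB·CB·CDB·A·CB·BBC·CDB·CB·CB·CB·CDB·CDB·A·CB·CDB·CB·CDB·A·CB·BBC·CDB·CB·CDB·A·CB·CDB·CB·CDB·A·CB·BBC·CDB·CB·CDB·A·CB·CDB·CB·CDB·A·CB·BBC·CDB·CB·CDB·A·CB·CDB·CB·CDB·A·CB·BBC·CDB·CB·CB·CB·CDB·CDB·A·CB·CDB·CB
    A ↦ BBC
    B ↦ CB
    C ↦ CDB
    D ↦ A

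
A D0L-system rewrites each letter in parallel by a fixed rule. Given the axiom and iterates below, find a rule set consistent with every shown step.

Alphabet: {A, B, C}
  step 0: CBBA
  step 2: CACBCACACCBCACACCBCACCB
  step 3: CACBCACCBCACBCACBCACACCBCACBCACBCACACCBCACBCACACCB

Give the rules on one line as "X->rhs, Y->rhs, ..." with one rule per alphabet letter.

A->CB, B->CCB, C->CA

  step 2 ⇒ step 3: CACBCACACCBCACACCBCACCB ⇒ CA·CB·CA·CCB·CA·CB·CA·CB·CA·CA·CCB·CA·CB·CA·CB·CA·CA·CCB·CA·CB·CA·CA·CCB
    A ↦ CB
    B ↦ CCB
    C ↦ CA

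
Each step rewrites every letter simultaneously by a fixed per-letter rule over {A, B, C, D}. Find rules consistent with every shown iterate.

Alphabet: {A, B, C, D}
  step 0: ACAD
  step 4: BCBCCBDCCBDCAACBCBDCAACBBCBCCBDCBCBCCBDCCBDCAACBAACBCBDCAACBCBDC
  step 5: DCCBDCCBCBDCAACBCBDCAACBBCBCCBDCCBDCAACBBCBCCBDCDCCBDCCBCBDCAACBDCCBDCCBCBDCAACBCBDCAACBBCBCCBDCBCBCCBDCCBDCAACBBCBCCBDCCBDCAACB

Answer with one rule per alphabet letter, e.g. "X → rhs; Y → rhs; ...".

  step 4 ⇒ step 5: BCBCCBDCCBDCAACBCBDCAACBBCBCCBDCBCBCCBDCCBDCAACBAACBCBDCAACBCBDC ⇒ DC·CB·DC·CB·CB·DC·AA·CB·CB·DC·AA·CB·BC·BC·CB·DC·CB·DC·AA·CB·BC·BC·CB·DC·DC·CB·DC·CB·CB·DC·AA·CB·DC·CB·DC·CB·CB·DC·AA·CB·CB·DC·AA·CB·BC·BC·CB·DC·BC·BC·CB·DC·CB·DC·AA·CB·BC·BC·CB·DC·CB·DC·AA·CB
    A ↦ BC
    B ↦ DC
    C ↦ CB
    D ↦ AA

A->BC, B->DC, C->CB, D->AA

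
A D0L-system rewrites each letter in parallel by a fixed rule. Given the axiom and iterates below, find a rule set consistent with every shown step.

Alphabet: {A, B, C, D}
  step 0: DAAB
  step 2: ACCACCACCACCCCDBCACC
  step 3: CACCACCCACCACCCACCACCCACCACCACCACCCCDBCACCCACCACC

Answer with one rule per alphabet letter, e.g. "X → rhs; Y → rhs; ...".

A->C, B->DBC, C->ACC, D->CC

  step 2 ⇒ step 3: ACCACCACCACCCCDBCACC ⇒ C·ACC·ACC·C·ACC·ACC·C·ACC·ACC·C·ACC·ACC·ACC·ACC·CC·DBC·ACC·C·ACC·ACC
    A ↦ C
    B ↦ DBC
    C ↦ ACC
    D ↦ CC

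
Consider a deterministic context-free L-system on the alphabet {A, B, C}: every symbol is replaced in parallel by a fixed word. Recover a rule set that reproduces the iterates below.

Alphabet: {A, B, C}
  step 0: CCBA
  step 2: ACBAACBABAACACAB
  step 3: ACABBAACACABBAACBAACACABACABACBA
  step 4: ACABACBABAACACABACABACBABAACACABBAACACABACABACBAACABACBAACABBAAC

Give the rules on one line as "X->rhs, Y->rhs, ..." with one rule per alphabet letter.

  step 3 ⇒ step 4: ACABBAACACABBAACBAACACABACABACBA ⇒ AC·AB·AC·BA·BA·AC·AC·AB·AC·AB·AC·BA·BA·AC·AC·AB·BA·AC·AC·AB·AC·AB·AC·BA·AC·AB·AC·BA·AC·AB·BA·AC
    A ↦ AC
    B ↦ BA
    C ↦ AB

A->AC, B->BA, C->AB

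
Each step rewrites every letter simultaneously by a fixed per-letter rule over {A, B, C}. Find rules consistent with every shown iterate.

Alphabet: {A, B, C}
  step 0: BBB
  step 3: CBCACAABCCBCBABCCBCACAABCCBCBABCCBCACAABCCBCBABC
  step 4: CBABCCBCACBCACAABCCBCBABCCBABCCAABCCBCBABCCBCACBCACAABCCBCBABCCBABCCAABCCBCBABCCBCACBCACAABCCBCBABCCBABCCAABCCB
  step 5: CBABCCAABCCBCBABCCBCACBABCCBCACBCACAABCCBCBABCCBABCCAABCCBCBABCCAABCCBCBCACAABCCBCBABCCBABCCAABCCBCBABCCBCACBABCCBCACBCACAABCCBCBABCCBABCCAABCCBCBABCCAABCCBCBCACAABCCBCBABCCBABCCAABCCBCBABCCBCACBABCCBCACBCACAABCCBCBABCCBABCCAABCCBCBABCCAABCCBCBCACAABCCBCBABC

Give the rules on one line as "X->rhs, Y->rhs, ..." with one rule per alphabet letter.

A->CA, B->ABC, C->CB

  step 4 ⇒ step 5: CBABCCBCACBCACAABCCBCBABCCBABCCAABCCBCBABCCBCACBCACAABCCBCBABCCBABCCAABCCBCBABCCBCACBCACAABCCBCBABCCBABCCAABCCB ⇒ CB·ABC·CA·ABC·CB·CB·ABC·CB·CA·CB·ABC·CB·CA·CB·CA·CA·ABC·CB·CB·ABC·CB·ABC·CA·ABC·CB·CB·ABC·CA·ABC·CB·CB·CA·CA·ABC·CB·CB·ABC·CB·ABC·CA·ABC·CB·CB·ABC·CB·CA·CB·ABC·CB·CA·CB·CA·CA·ABC·CB·CB·ABC·CB·ABC·CA·ABC·CB·CB·ABC·CA·ABC·CB·CB·CA·CA·ABC·CB·CB·ABC·CB·ABC·CA·ABC·CB·CB·ABC·CB·CA·CB·ABC·CB·CA·CB·CA·CA·ABC·CB·CB·ABC·CB·ABC·CA·ABC·CB·CB·ABC·CA·ABC·CB·CB·CA·CA·ABC·CB·CB·ABC
    A ↦ CA
    B ↦ ABC
    C ↦ CB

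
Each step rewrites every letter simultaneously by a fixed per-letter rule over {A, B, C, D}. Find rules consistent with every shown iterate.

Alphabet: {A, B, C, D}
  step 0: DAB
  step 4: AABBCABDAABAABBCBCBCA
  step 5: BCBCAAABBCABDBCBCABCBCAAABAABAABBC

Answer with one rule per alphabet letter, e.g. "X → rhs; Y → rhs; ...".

  step 4 ⇒ step 5: AABBCABDAABAABBCBCBCA ⇒ BC·BC·A·A·AB·BC·A·BD·BC·BC·A·BC·BC·A·A·AB·A·AB·A·AB·BC
    A ↦ BC
    B ↦ A
    C ↦ AB
    D ↦ BD

A->BC, B->A, C->AB, D->BD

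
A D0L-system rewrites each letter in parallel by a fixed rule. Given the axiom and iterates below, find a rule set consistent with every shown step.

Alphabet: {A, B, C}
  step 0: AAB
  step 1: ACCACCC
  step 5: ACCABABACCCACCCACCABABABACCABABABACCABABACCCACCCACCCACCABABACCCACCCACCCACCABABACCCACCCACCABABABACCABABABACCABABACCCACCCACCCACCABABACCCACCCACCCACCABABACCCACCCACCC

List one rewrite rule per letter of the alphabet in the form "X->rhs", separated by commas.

  step 0 ⇒ step 1: AAB ⇒ ACC·ACC·C
    A ↦ ACC
    B ↦ C
    C ↦ AB  (constrained at step 1)

A->ACC, B->C, C->AB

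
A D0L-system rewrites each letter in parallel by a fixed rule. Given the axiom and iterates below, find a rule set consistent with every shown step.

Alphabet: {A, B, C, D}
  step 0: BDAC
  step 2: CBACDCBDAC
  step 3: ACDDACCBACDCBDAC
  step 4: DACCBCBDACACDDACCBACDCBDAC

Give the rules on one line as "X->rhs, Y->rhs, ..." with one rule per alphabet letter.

  step 3 ⇒ step 4: ACDDACCBACDCBDAC ⇒ D·AC·CB·CB·D·AC·AC·D·D·AC·CB·AC·D·CB·D·AC
    A ↦ D
    B ↦ D
    C ↦ AC
    D ↦ CB

A->D, B->D, C->AC, D->CB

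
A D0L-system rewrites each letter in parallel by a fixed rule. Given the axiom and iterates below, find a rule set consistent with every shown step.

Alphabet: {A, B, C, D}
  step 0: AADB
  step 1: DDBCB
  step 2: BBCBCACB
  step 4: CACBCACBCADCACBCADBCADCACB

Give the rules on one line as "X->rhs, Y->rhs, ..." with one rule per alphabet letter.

A->D, B->CB, C->CA, D->B

  step 1 ⇒ step 2: DDBCB ⇒ B·B·CB·CA·CB
    B ↦ CB
    C ↦ CA
    D ↦ B
  step 0 ⇒ step 1: AADB ⇒ D·D·B·CB
    A ↦ D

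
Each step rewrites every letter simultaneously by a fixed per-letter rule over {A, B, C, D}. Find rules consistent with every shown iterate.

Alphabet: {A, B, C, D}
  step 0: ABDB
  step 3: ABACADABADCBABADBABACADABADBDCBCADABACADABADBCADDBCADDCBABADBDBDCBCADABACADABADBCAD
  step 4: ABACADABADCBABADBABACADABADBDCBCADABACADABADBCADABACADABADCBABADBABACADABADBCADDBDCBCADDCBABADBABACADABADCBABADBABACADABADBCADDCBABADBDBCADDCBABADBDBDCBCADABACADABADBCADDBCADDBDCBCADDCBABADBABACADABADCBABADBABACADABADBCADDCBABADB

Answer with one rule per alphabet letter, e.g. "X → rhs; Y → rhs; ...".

A->ABA, B->CAD, C->DCB, D->DB

  step 3 ⇒ step 4: ABACADABADCBABADBABACADABADBDCBCADABACADABADBCADDBCADDCBABADBDBDCBCADABACADABADBCAD ⇒ ABA·CAD·ABA·DCB·ABA·DB·ABA·CAD·ABA·DB·DCB·CAD·ABA·CAD·ABA·DB·CAD·ABA·CAD·ABA·DCB·ABA·DB·ABA·CAD·ABA·DB·CAD·DB·DCB·CAD·DCB·ABA·DB·ABA·CAD·ABA·DCB·ABA·DB·ABA·CAD·ABA·DB·CAD·DCB·ABA·DB·DB·CAD·DCB·ABA·DB·DB·DCB·CAD·ABA·CAD·ABA·DB·CAD·DB·CAD·DB·DCB·CAD·DCB·ABA·DB·ABA·CAD·ABA·DCB·ABA·DB·ABA·CAD·ABA·DB·CAD·DCB·ABA·DB
    A ↦ ABA
    B ↦ CAD
    C ↦ DCB
    D ↦ DB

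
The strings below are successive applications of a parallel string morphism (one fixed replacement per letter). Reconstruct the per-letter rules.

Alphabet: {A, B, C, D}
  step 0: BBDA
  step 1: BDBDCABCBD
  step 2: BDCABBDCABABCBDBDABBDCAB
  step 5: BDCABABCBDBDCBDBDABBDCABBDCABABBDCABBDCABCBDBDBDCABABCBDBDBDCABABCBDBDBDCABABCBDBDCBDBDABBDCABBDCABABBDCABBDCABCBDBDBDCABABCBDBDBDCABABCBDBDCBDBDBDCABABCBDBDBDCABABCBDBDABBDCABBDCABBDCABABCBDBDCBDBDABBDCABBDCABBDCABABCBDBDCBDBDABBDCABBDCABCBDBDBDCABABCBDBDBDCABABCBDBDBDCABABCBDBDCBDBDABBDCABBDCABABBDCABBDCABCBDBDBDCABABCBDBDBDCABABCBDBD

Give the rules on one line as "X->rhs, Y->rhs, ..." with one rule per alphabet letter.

  step 1 ⇒ step 2: BDBDCABCBD ⇒ BD·CAB·BD·CAB·AB·CBD·BD·AB·BD·CAB
    A ↦ CBD
    B ↦ BD
    C ↦ AB
    D ↦ CAB

A->CBD, B->BD, C->AB, D->CAB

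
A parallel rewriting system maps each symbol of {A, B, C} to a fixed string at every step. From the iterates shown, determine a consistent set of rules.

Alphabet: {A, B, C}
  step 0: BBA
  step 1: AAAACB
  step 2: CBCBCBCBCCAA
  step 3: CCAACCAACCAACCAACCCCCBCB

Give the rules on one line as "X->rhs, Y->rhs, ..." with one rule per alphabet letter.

A->CB, B->AA, C->CC

  step 2 ⇒ step 3: CBCBCBCBCCAA ⇒ CC·AA·CC·AA·CC·AA·CC·AA·CC·CC·CB·CB
    A ↦ CB
    B ↦ AA
    C ↦ CC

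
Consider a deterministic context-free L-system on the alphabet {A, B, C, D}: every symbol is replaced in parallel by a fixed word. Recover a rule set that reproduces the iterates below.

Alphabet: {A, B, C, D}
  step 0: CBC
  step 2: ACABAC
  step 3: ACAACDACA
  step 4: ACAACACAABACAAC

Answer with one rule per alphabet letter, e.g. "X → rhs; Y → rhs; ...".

A->AC, B->D, C->A, D->AB

  step 3 ⇒ step 4: ACAACDACA ⇒ AC·A·AC·AC·A·AB·AC·A·AC
    A ↦ AC
    C ↦ A
    D ↦ AB
  step 2 ⇒ step 3: ACABAC ⇒ AC·A·AC·D·AC·A
    B ↦ D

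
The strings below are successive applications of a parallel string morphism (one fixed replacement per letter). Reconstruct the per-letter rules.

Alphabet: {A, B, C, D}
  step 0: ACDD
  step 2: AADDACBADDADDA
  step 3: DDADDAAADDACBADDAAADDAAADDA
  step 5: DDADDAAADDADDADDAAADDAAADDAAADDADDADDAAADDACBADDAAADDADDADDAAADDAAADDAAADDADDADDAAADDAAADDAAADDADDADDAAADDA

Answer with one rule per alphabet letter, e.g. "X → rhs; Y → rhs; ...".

A->DDA, B->A, C->CB, D->A

  step 2 ⇒ step 3: AADDACBADDADDA ⇒ DDA·DDA·A·A·DDA·CB·A·DDA·A·A·DDA·A·A·DDA
    A ↦ DDA
    B ↦ A
    C ↦ CB
    D ↦ A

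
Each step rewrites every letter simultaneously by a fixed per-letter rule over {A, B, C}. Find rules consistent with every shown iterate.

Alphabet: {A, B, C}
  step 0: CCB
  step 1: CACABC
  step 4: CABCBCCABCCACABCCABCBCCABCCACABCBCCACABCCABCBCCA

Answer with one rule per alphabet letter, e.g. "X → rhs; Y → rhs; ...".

A->BC, B->BC, C->CA

  step 0 ⇒ step 1: CCB ⇒ CA·CA·BC
    B ↦ BC
    C ↦ CA
    A ↦ BC  (constrained at step 1)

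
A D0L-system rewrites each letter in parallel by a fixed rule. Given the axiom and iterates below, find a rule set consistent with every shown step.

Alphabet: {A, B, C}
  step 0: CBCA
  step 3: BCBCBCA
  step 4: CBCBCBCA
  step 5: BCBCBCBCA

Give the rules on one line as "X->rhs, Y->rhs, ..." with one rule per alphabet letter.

  step 4 ⇒ step 5: CBCBCBCA ⇒ B·C·B·C·B·C·B·CA
    A ↦ CA
    B ↦ C
    C ↦ B

A->CA, B->C, C->B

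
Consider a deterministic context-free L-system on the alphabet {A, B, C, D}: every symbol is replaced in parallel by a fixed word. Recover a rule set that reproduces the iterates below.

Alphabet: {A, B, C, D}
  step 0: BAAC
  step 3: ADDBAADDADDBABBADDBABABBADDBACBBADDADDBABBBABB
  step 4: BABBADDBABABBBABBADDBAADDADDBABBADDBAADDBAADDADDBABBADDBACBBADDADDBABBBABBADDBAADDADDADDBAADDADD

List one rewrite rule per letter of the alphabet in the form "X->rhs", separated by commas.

A->BA, B->ADD, C->CBB, D->B

  step 3 ⇒ step 4: ADDBAADDADDBABBADDBABABBADDBACBBADDADDBABBBABB ⇒ BA·B·B·ADD·BA·BA·B·B·BA·B·B·ADD·BA·ADD·ADD·BA·B·B·ADD·BA·ADD·BA·ADD·ADD·BA·B·B·ADD·BA·CBB·ADD·ADD·BA·B·B·BA·B·B·ADD·BA·ADD·ADD·ADD·BA·ADD·ADD
    A ↦ BA
    B ↦ ADD
    C ↦ CBB
    D ↦ B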